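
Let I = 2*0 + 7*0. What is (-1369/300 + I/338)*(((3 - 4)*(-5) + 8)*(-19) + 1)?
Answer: 56129/50 ≈ 1122.6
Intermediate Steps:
I = 0 (I = 0 + 0 = 0)
(-1369/300 + I/338)*(((3 - 4)*(-5) + 8)*(-19) + 1) = (-1369/300 + 0/338)*(((3 - 4)*(-5) + 8)*(-19) + 1) = (-1369*1/300 + 0*(1/338))*((-1*(-5) + 8)*(-19) + 1) = (-1369/300 + 0)*((5 + 8)*(-19) + 1) = -1369*(13*(-19) + 1)/300 = -1369*(-247 + 1)/300 = -1369/300*(-246) = 56129/50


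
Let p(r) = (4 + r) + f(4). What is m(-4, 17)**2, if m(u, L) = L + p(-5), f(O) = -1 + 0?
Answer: 225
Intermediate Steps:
f(O) = -1
p(r) = 3 + r (p(r) = (4 + r) - 1 = 3 + r)
m(u, L) = -2 + L (m(u, L) = L + (3 - 5) = L - 2 = -2 + L)
m(-4, 17)**2 = (-2 + 17)**2 = 15**2 = 225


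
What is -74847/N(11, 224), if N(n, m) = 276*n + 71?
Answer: -74847/3107 ≈ -24.090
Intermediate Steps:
N(n, m) = 71 + 276*n
-74847/N(11, 224) = -74847/(71 + 276*11) = -74847/(71 + 3036) = -74847/3107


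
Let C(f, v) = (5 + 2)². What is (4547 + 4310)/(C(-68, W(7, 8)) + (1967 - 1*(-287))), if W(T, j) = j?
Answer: 8857/2303 ≈ 3.8459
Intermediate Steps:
C(f, v) = 49 (C(f, v) = 7² = 49)
(4547 + 4310)/(C(-68, W(7, 8)) + (1967 - 1*(-287))) = (4547 + 4310)/(49 + (1967 - 1*(-287))) = 8857/(49 + (1967 + 287)) = 8857/(49 + 2254) = 8857/2303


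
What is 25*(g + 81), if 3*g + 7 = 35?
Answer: 6775/3 ≈ 2258.3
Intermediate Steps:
g = 28/3 (g = -7/3 + (⅓)*35 = -7/3 + 35/3 = 28/3 ≈ 9.3333)
25*(g + 81) = 25*(28/3 + 81) = 25*(271/3) = 6775/3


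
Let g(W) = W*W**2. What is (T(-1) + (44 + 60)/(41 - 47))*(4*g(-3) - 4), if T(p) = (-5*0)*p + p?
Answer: 6160/3 ≈ 2053.3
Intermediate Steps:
g(W) = W**3
T(p) = p (T(p) = 0*p + p = 0 + p = p)
(T(-1) + (44 + 60)/(41 - 47))*(4*g(-3) - 4) = (-1 + (44 + 60)/(41 - 47))*(4*(-3)**3 - 4) = (-1 + 104/(-6))*(4*(-27) - 4) = (-1 + 104*(-1/6))*(-108 - 4) = (-1 - 52/3)*(-112) = -55/3*(-112) = 6160/3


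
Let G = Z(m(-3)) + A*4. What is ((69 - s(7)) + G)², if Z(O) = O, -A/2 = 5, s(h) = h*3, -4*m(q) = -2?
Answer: 289/4 ≈ 72.250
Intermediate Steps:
m(q) = ½ (m(q) = -¼*(-2) = ½)
s(h) = 3*h
A = -10 (A = -2*5 = -10)
G = -79/2 (G = ½ - 10*4 = ½ - 40 = -79/2 ≈ -39.500)
((69 - s(7)) + G)² = ((69 - 3*7) - 79/2)² = ((69 - 1*21) - 79/2)² = ((69 - 21) - 79/2)² = (48 - 79/2)² = (17/2)² = 289/4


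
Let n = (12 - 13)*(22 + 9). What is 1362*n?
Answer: -42222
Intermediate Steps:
n = -31 (n = -1*31 = -31)
1362*n = 1362*(-31) = -42222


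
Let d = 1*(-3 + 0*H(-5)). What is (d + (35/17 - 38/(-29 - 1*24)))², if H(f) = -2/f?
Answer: 40804/811801 ≈ 0.050264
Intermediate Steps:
d = -3 (d = 1*(-3 + 0*(-2/(-5))) = 1*(-3 + 0*(-2*(-⅕))) = 1*(-3 + 0*(⅖)) = 1*(-3 + 0) = 1*(-3) = -3)
(d + (35/17 - 38/(-29 - 1*24)))² = (-3 + (35/17 - 38/(-29 - 1*24)))² = (-3 + (35*(1/17) - 38/(-29 - 24)))² = (-3 + (35/17 - 38/(-53)))² = (-3 + (35/17 - 38*(-1/53)))² = (-3 + (35/17 + 38/53))² = (-3 + 2501/901)² = (-202/901)² = 40804/811801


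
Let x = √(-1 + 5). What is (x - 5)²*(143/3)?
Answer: 429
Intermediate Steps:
x = 2 (x = √4 = 2)
(x - 5)²*(143/3) = (2 - 5)²*(143/3) = (-3)²*(143*(⅓)) = 9*(143/3) = 429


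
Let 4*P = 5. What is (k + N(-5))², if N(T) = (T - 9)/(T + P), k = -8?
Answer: 4096/225 ≈ 18.204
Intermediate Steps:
P = 5/4 (P = (¼)*5 = 5/4 ≈ 1.2500)
N(T) = (-9 + T)/(5/4 + T) (N(T) = (T - 9)/(T + 5/4) = (-9 + T)/(5/4 + T))
(k + N(-5))² = (-8 + 4*(-9 - 5)/(5 + 4*(-5)))² = (-8 + 4*(-14)/(5 - 20))² = (-8 + 4*(-14)/(-15))² = (-8 + 4*(-1/15)*(-14))² = (-8 + 56/15)² = (-64/15)² = 4096/225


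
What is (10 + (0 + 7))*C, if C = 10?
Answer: 170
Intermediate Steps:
(10 + (0 + 7))*C = (10 + (0 + 7))*10 = (10 + 7)*10 = 17*10 = 170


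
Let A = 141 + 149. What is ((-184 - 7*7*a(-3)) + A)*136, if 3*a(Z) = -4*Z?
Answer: -12240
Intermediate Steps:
A = 290
a(Z) = -4*Z/3 (a(Z) = (-4*Z)/3 = -4*Z/3)
((-184 - 7*7*a(-3)) + A)*136 = ((-184 - 7*7*(-4/3*(-3))) + 290)*136 = ((-184 - 49*4) + 290)*136 = ((-184 - 1*196) + 290)*136 = ((-184 - 196) + 290)*136 = (-380 + 290)*136 = -90*136 = -12240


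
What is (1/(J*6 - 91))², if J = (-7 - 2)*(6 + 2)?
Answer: 1/273529 ≈ 3.6559e-6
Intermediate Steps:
J = -72 (J = -9*8 = -72)
(1/(J*6 - 91))² = (1/(-72*6 - 91))² = (1/(-432 - 91))² = (1/(-523))² = (-1/523)² = 1/273529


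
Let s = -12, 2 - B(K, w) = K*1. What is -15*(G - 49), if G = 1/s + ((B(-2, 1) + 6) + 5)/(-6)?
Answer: 3095/4 ≈ 773.75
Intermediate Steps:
B(K, w) = 2 - K
G = -31/12 (G = 1/(-12) + (((2 - 1*(-2)) + 6) + 5)/(-6) = 1*(-1/12) + (((2 + 2) + 6) + 5)*(-1/6) = -1/12 + ((4 + 6) + 5)*(-1/6) = -1/12 + (10 + 5)*(-1/6) = -1/12 + 15*(-1/6) = -1/12 - 5/2 = -31/12 ≈ -2.5833)
-15*(G - 49) = -15*(-31/12 - 49) = -15*(-619/12) = 3095/4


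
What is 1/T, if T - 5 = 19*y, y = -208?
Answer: -1/3947 ≈ -0.00025336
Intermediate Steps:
T = -3947 (T = 5 + 19*(-208) = 5 - 3952 = -3947)
1/T = 1/(-3947) = -1/3947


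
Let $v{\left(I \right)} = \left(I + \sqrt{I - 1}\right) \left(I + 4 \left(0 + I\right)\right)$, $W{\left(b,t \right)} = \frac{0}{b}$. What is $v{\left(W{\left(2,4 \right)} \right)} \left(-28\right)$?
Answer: $0$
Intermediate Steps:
$W{\left(b,t \right)} = 0$
$v{\left(I \right)} = 5 I \left(I + \sqrt{-1 + I}\right)$ ($v{\left(I \right)} = \left(I + \sqrt{-1 + I}\right) \left(I + 4 I\right) = \left(I + \sqrt{-1 + I}\right) 5 I = 5 I \left(I + \sqrt{-1 + I}\right)$)
$v{\left(W{\left(2,4 \right)} \right)} \left(-28\right) = 5 \cdot 0 \left(0 + \sqrt{-1 + 0}\right) \left(-28\right) = 5 \cdot 0 \left(0 + \sqrt{-1}\right) \left(-28\right) = 5 \cdot 0 \left(0 + i\right) \left(-28\right) = 5 \cdot 0 i \left(-28\right) = 0 \left(-28\right) = 0$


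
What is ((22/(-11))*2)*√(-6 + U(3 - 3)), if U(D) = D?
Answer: -4*I*√6 ≈ -9.798*I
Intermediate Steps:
((22/(-11))*2)*√(-6 + U(3 - 3)) = ((22/(-11))*2)*√(-6 + (3 - 3)) = ((22*(-1/11))*2)*√(-6 + 0) = (-2*2)*√(-6) = -4*I*√6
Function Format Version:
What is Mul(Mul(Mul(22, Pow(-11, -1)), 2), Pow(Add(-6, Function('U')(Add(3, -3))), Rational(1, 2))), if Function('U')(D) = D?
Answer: Mul(-4, I, Pow(6, Rational(1, 2))) ≈ Mul(-9.7980, I)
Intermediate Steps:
Mul(Mul(Mul(22, Pow(-11, -1)), 2), Pow(Add(-6, Function('U')(Add(3, -3))), Rational(1, 2))) = Mul(Mul(Mul(22, Pow(-11, -1)), 2), Pow(Add(-6, Add(3, -3)), Rational(1, 2))) = Mul(Mul(Mul(22, Rational(-1, 11)), 2), Pow(Add(-6, 0), Rational(1, 2))) = Mul(Mul(-2, 2), Pow(-6, Rational(1, 2))) = Mul(-4, Mul(I, Pow(6, Rational(1, 2)))) = Mul(-4, I, Pow(6, Rational(1, 2)))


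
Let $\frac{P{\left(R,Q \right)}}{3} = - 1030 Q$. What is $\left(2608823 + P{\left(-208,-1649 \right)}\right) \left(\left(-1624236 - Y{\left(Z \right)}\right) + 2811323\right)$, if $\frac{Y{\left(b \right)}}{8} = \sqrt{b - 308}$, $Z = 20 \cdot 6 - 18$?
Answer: $9145594839271 - 61633864 i \sqrt{206} \approx 9.1456 \cdot 10^{12} - 8.8461 \cdot 10^{8} i$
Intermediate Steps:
$P{\left(R,Q \right)} = - 3090 Q$ ($P{\left(R,Q \right)} = 3 \left(- 1030 Q\right) = - 3090 Q$)
$Z = 102$ ($Z = 120 - 18 = 102$)
$Y{\left(b \right)} = 8 \sqrt{-308 + b}$ ($Y{\left(b \right)} = 8 \sqrt{b - 308} = 8 \sqrt{-308 + b}$)
$\left(2608823 + P{\left(-208,-1649 \right)}\right) \left(\left(-1624236 - Y{\left(Z \right)}\right) + 2811323\right) = \left(2608823 - -5095410\right) \left(\left(-1624236 - 8 \sqrt{-308 + 102}\right) + 2811323\right) = \left(2608823 + 5095410\right) \left(\left(-1624236 - 8 \sqrt{-206}\right) + 2811323\right) = 7704233 \left(\left(-1624236 - 8 i \sqrt{206}\right) + 2811323\right) = 7704233 \left(1187087 - 8 i \sqrt{206}\right) = 9145594839271 - 61633864 i \sqrt{206}$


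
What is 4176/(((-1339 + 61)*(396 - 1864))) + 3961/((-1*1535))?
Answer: -103122747/39997495 ≈ -2.5782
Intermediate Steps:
4176/(((-1339 + 61)*(396 - 1864))) + 3961/((-1*1535)) = 4176/((-1278*(-1468))) + 3961/(-1535) = 4176/1876104 + 3961*(-1/1535) = 4176*(1/1876104) - 3961/1535 = 58/26057 - 3961/1535 = -103122747/39997495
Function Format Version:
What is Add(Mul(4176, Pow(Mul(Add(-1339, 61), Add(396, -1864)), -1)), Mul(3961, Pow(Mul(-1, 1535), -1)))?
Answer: Rational(-103122747, 39997495) ≈ -2.5782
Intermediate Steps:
Add(Mul(4176, Pow(Mul(Add(-1339, 61), Add(396, -1864)), -1)), Mul(3961, Pow(Mul(-1, 1535), -1))) = Add(Mul(4176, Pow(Mul(-1278, -1468), -1)), Mul(3961, Pow(-1535, -1))) = Add(Mul(4176, Pow(1876104, -1)), Mul(3961, Rational(-1, 1535))) = Add(Mul(4176, Rational(1, 1876104)), Rational(-3961, 1535)) = Add(Rational(58, 26057), Rational(-3961, 1535)) = Rational(-103122747, 39997495)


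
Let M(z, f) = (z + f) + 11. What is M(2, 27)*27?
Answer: 1080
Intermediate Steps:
M(z, f) = 11 + f + z (M(z, f) = (f + z) + 11 = 11 + f + z)
M(2, 27)*27 = (11 + 27 + 2)*27 = 40*27 = 1080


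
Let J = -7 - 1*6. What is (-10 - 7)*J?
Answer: 221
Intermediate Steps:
J = -13 (J = -7 - 6 = -13)
(-10 - 7)*J = (-10 - 7)*(-13) = -17*(-13) = 221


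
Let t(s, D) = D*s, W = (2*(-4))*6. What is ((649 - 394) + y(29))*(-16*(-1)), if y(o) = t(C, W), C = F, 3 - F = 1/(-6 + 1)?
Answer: 8112/5 ≈ 1622.4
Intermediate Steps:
W = -48 (W = -8*6 = -48)
F = 16/5 (F = 3 - 1/(-6 + 1) = 3 - 1/(-5) = 3 - 1*(-1/5) = 3 + 1/5 = 16/5 ≈ 3.2000)
C = 16/5 ≈ 3.2000
y(o) = -768/5 (y(o) = -48*16/5 = -768/5)
((649 - 394) + y(29))*(-16*(-1)) = ((649 - 394) - 768/5)*(-16*(-1)) = (255 - 768/5)*16 = (507/5)*16 = 8112/5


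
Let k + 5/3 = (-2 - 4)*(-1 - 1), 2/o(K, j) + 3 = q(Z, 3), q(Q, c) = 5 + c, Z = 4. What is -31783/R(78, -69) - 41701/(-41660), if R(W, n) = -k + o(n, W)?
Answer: 19867410149/6207340 ≈ 3200.6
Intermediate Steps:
o(K, j) = 2/5 (o(K, j) = 2/(-3 + (5 + 3)) = 2/(-3 + 8) = 2/5)
k = 31/3 (k = -5/3 + (-2 - 4)*(-1 - 1) = -5/3 - 6*(-2) = -5/3 + 12 = 31/3 ≈ 10.333)
R(W, n) = -149/15 (R(W, n) = -1*31/3 + 2/5 = -31/3 + 2/5 = -149/15)
-31783/R(78, -69) - 41701/(-41660) = -31783/(-149/15) - 41701/(-41660) = -31783*(-15/149) - 41701*(-1/41660) = 476745/149 + 41701/41660 = 19867410149/6207340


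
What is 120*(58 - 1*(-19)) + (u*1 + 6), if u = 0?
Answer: 9246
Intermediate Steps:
120*(58 - 1*(-19)) + (u*1 + 6) = 120*(58 - 1*(-19)) + (0*1 + 6) = 120*(58 + 19) + (0 + 6) = 120*77 + 6 = 9240 + 6 = 9246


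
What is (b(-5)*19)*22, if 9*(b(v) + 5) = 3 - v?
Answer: -15466/9 ≈ -1718.4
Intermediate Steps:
b(v) = -14/3 - v/9 (b(v) = -5 + (3 - v)/9 = -5 + (1/3 - v/9) = -14/3 - v/9)
(b(-5)*19)*22 = ((-14/3 - 1/9*(-5))*19)*22 = ((-14/3 + 5/9)*19)*22 = -37/9*19*22 = -703/9*22 = -15466/9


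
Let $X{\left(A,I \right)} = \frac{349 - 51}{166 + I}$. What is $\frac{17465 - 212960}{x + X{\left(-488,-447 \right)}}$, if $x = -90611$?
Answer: $\frac{54934095}{25461989} \approx 2.1575$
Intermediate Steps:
$X{\left(A,I \right)} = \frac{298}{166 + I}$
$\frac{17465 - 212960}{x + X{\left(-488,-447 \right)}} = \frac{17465 - 212960}{-90611 + \frac{298}{166 - 447}} = - \frac{195495}{-90611 + \frac{298}{-281}} = - \frac{195495}{-90611 + 298 \left(- \frac{1}{281}\right)} = - \frac{195495}{-90611 - \frac{298}{281}} = - \frac{195495}{- \frac{25461989}{281}} = \left(-195495\right) \left(- \frac{281}{25461989}\right) = \frac{54934095}{25461989}$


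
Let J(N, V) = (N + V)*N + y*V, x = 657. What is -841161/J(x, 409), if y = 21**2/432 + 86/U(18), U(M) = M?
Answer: -121127184/101193643 ≈ -1.1970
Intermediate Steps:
y = 835/144 (y = 21**2/432 + 86/18 = 441*(1/432) + 86*(1/18) = 49/48 + 43/9 = 835/144 ≈ 5.7986)
J(N, V) = 835*V/144 + N*(N + V) (J(N, V) = (N + V)*N + 835*V/144 = N*(N + V) + 835*V/144 = 835*V/144 + N*(N + V))
-841161/J(x, 409) = -841161/(657**2 + (835/144)*409 + 657*409) = -841161/(431649 + 341515/144 + 268713) = -841161/101193643/144 = -841161*144/101193643 = -121127184/101193643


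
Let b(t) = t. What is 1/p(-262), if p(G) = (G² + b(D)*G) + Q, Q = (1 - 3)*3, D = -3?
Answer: 1/69424 ≈ 1.4404e-5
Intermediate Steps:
Q = -6 (Q = -2*3 = -6)
p(G) = -6 + G² - 3*G (p(G) = (G² - 3*G) - 6 = -6 + G² - 3*G)
1/p(-262) = 1/(-6 + (-262)² - 3*(-262)) = 1/(-6 + 68644 + 786) = 1/69424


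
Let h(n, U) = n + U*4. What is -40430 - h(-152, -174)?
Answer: -39582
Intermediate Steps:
h(n, U) = n + 4*U
-40430 - h(-152, -174) = -40430 - (-152 + 4*(-174)) = -40430 - (-152 - 696) = -40430 - 1*(-848) = -40430 + 848 = -39582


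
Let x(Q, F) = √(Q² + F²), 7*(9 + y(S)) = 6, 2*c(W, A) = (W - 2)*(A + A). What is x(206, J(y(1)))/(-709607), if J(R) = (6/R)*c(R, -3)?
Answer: -2*√3875218/13482533 ≈ -0.00029202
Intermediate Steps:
c(W, A) = A*(-2 + W) (c(W, A) = ((W - 2)*(A + A))/2 = ((-2 + W)*(2*A))/2 = (2*A*(-2 + W))/2 = A*(-2 + W))
y(S) = -57/7 (y(S) = -9 + (⅐)*6 = -9 + 6/7 = -57/7)
J(R) = 6*(6 - 3*R)/R (J(R) = (6/R)*(-3*(-2 + R)) = (6/R)*(6 - 3*R) = 6*(6 - 3*R)/R)
x(Q, F) = √(F² + Q²)
x(206, J(y(1)))/(-709607) = √((-18 + 36/(-57/7))² + 206²)/(-709607) = √((-18 + 36*(-7/57))² + 42436)*(-1/709607) = √((-18 - 84/19)² + 42436)*(-1/709607) = √((-426/19)² + 42436)*(-1/709607) = √(181476/361 + 42436)*(-1/709607) = √(15500872/361)*(-1/709607) = (2*√3875218/19)*(-1/709607) = -2*√3875218/13482533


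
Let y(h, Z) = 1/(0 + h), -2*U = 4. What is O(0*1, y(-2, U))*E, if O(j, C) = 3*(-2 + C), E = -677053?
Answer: 10155795/2 ≈ 5.0779e+6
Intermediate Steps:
U = -2 (U = -½*4 = -2)
y(h, Z) = 1/h
O(j, C) = -6 + 3*C
O(0*1, y(-2, U))*E = (-6 + 3/(-2))*(-677053) = (-6 + 3*(-½))*(-677053) = (-6 - 3/2)*(-677053) = -15/2*(-677053) = 10155795/2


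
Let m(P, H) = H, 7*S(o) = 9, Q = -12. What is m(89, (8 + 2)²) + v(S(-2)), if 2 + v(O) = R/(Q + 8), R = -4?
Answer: 99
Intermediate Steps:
S(o) = 9/7 (S(o) = (⅐)*9 = 9/7)
v(O) = -1 (v(O) = -2 - 4/(-12 + 8) = -2 - 4/(-4) = -2 - ¼*(-4) = -2 + 1 = -1)
m(89, (8 + 2)²) + v(S(-2)) = (8 + 2)² - 1 = 10² - 1 = 100 - 1 = 99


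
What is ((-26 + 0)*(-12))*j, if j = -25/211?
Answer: -7800/211 ≈ -36.967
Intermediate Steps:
j = -25/211 (j = -25*1/211 = -25/211 ≈ -0.11848)
((-26 + 0)*(-12))*j = ((-26 + 0)*(-12))*(-25/211) = -26*(-12)*(-25/211) = 312*(-25/211) = -7800/211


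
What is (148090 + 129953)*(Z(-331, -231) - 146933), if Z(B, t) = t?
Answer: -40917920052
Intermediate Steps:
(148090 + 129953)*(Z(-331, -231) - 146933) = (148090 + 129953)*(-231 - 146933) = 278043*(-147164) = -40917920052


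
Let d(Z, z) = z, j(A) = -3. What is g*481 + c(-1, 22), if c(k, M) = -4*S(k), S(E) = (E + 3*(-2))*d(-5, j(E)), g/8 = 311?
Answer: 1196644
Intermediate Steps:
g = 2488 (g = 8*311 = 2488)
S(E) = 18 - 3*E (S(E) = (E + 3*(-2))*(-3) = (E - 6)*(-3) = (-6 + E)*(-3) = 18 - 3*E)
c(k, M) = -72 + 12*k (c(k, M) = -4*(18 - 3*k) = -72 + 12*k)
g*481 + c(-1, 22) = 2488*481 + (-72 + 12*(-1)) = 1196728 + (-72 - 12) = 1196728 - 84 = 1196644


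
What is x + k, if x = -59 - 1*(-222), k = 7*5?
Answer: 198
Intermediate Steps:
k = 35
x = 163 (x = -59 + 222 = 163)
x + k = 163 + 35 = 198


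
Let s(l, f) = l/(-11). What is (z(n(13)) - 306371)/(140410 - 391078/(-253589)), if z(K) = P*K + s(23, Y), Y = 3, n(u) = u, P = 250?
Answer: -422777748253/195837524124 ≈ -2.1588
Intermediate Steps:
s(l, f) = -l/11 (s(l, f) = l*(-1/11) = -l/11)
z(K) = -23/11 + 250*K (z(K) = 250*K - 1/11*23 = 250*K - 23/11 = -23/11 + 250*K)
(z(n(13)) - 306371)/(140410 - 391078/(-253589)) = ((-23/11 + 250*13) - 306371)/(140410 - 391078/(-253589)) = ((-23/11 + 3250) - 306371)/(140410 - 391078*(-1/253589)) = (35727/11 - 306371)/(140410 + 391078/253589) = -3334354/(11*35606822568/253589) = -3334354/11*253589/35606822568 = -422777748253/195837524124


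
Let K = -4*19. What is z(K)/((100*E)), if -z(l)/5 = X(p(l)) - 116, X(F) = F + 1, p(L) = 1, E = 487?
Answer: 57/4870 ≈ 0.011704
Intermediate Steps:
K = -76
X(F) = 1 + F
z(l) = 570 (z(l) = -5*((1 + 1) - 116) = -5*(2 - 116) = -5*(-114) = 570)
z(K)/((100*E)) = 570/((100*487)) = 570/48700 = 570*(1/48700) = 57/4870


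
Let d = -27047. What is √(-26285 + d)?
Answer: 2*I*√13333 ≈ 230.94*I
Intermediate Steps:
√(-26285 + d) = √(-26285 - 27047) = √(-53332) = 2*I*√13333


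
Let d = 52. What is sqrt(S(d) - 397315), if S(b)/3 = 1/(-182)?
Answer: I*sqrt(13160662606)/182 ≈ 630.33*I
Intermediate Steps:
S(b) = -3/182 (S(b) = 3/(-182) = 3*(-1/182) = -3/182)
sqrt(S(d) - 397315) = sqrt(-3/182 - 397315) = sqrt(-72311333/182) = I*sqrt(13160662606)/182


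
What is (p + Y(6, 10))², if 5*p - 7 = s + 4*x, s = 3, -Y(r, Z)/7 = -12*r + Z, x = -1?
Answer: 4734976/25 ≈ 1.8940e+5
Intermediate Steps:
Y(r, Z) = -7*Z + 84*r (Y(r, Z) = -7*(-12*r + Z) = -7*(Z - 12*r) = -7*Z + 84*r)
p = 6/5 (p = 7/5 + (3 + 4*(-1))/5 = 7/5 + (3 - 4)/5 = 7/5 + (⅕)*(-1) = 7/5 - ⅕ = 6/5 ≈ 1.2000)
(p + Y(6, 10))² = (6/5 + (-7*10 + 84*6))² = (6/5 + (-70 + 504))² = (6/5 + 434)² = (2176/5)² = 4734976/25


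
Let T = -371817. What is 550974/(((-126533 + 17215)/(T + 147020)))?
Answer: 61928651139/54659 ≈ 1.1330e+6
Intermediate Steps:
550974/(((-126533 + 17215)/(T + 147020))) = 550974/(((-126533 + 17215)/(-371817 + 147020))) = 550974/((-109318/(-224797))) = 550974/((-109318*(-1/224797))) = 550974/(109318/224797) = 550974*(224797/109318) = 61928651139/54659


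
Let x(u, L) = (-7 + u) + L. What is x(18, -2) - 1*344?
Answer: -335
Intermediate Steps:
x(u, L) = -7 + L + u
x(18, -2) - 1*344 = (-7 - 2 + 18) - 1*344 = 9 - 344 = -335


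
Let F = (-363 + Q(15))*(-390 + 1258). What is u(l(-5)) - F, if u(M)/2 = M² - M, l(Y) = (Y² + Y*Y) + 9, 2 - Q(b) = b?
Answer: 333212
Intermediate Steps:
Q(b) = 2 - b
l(Y) = 9 + 2*Y² (l(Y) = (Y² + Y²) + 9 = 2*Y² + 9 = 9 + 2*Y²)
F = -326368 (F = (-363 + (2 - 1*15))*(-390 + 1258) = (-363 + (2 - 15))*868 = (-363 - 13)*868 = -376*868 = -326368)
u(M) = -2*M + 2*M² (u(M) = 2*(M² - M) = -2*M + 2*M²)
u(l(-5)) - F = 2*(9 + 2*(-5)²)*(-1 + (9 + 2*(-5)²)) - 1*(-326368) = 2*(9 + 2*25)*(-1 + (9 + 2*25)) + 326368 = 2*(9 + 50)*(-1 + (9 + 50)) + 326368 = 2*59*(-1 + 59) + 326368 = 2*59*58 + 326368 = 6844 + 326368 = 333212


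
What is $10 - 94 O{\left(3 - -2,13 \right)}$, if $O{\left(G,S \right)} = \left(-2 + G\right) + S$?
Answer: $-1494$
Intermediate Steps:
$O{\left(G,S \right)} = -2 + G + S$
$10 - 94 O{\left(3 - -2,13 \right)} = 10 - 94 \left(-2 + \left(3 - -2\right) + 13\right) = 10 - 94 \left(-2 + \left(3 + 2\right) + 13\right) = 10 - 94 \left(-2 + 5 + 13\right) = 10 - 1504 = -1494$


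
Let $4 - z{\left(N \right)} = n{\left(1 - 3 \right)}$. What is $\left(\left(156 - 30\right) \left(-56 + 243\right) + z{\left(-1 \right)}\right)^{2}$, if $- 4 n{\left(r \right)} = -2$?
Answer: $\frac{2221331161}{4} \approx 5.5533 \cdot 10^{8}$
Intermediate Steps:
$n{\left(r \right)} = \frac{1}{2}$ ($n{\left(r \right)} = \left(- \frac{1}{4}\right) \left(-2\right) = \frac{1}{2}$)
$z{\left(N \right)} = \frac{7}{2}$ ($z{\left(N \right)} = 4 - \frac{1}{2} = \frac{7}{2}$)
$\left(\left(156 - 30\right) \left(-56 + 243\right) + z{\left(-1 \right)}\right)^{2} = \left(\left(156 - 30\right) \left(-56 + 243\right) + \frac{7}{2}\right)^{2} = \left(126 \cdot 187 + \frac{7}{2}\right)^{2} = \left(23562 + \frac{7}{2}\right)^{2} = \left(\frac{47131}{2}\right)^{2} = \frac{2221331161}{4}$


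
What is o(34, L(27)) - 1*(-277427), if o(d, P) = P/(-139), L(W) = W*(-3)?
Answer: 38562434/139 ≈ 2.7743e+5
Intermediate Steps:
L(W) = -3*W
o(d, P) = -P/139 (o(d, P) = P*(-1/139) = -P/139)
o(34, L(27)) - 1*(-277427) = -(-3)*27/139 - 1*(-277427) = -1/139*(-81) + 277427 = 81/139 + 277427 = 38562434/139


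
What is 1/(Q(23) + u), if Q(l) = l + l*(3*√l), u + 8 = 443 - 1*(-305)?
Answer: 763/472666 - 69*√23/472666 ≈ 0.00091415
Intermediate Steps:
u = 740 (u = -8 + (443 - 1*(-305)) = -8 + (443 + 305) = -8 + 748 = 740)
Q(l) = l + 3*l^(3/2)
1/(Q(23) + u) = 1/((23 + 3*23^(3/2)) + 740) = 1/((23 + 3*(23*√23)) + 740) = 1/((23 + 69*√23) + 740) = 1/(763 + 69*√23)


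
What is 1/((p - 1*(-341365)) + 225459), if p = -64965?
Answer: 1/501859 ≈ 1.9926e-6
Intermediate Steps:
1/((p - 1*(-341365)) + 225459) = 1/((-64965 - 1*(-341365)) + 225459) = 1/((-64965 + 341365) + 225459) = 1/(276400 + 225459) = 1/501859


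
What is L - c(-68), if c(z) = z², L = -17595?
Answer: -22219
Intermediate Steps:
L - c(-68) = -17595 - 1*(-68)² = -17595 - 1*4624 = -17595 - 4624 = -22219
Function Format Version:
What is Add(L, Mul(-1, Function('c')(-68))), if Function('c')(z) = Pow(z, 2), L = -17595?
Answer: -22219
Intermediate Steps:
Add(L, Mul(-1, Function('c')(-68))) = Add(-17595, Mul(-1, Pow(-68, 2))) = Add(-17595, Mul(-1, 4624)) = Add(-17595, -4624) = -22219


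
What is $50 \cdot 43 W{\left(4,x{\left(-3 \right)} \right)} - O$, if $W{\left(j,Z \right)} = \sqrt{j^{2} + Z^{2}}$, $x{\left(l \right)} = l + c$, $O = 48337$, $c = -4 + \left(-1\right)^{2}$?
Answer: $-48337 + 4300 \sqrt{13} \approx -32833.0$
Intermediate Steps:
$c = -3$ ($c = -4 + 1 = -3$)
$x{\left(l \right)} = -3 + l$ ($x{\left(l \right)} = l - 3 = -3 + l$)
$W{\left(j,Z \right)} = \sqrt{Z^{2} + j^{2}}$
$50 \cdot 43 W{\left(4,x{\left(-3 \right)} \right)} - O = 50 \cdot 43 \sqrt{\left(-3 - 3\right)^{2} + 4^{2}} - 48337 = 2150 \sqrt{\left(-6\right)^{2} + 16} - 48337 = 2150 \sqrt{36 + 16} - 48337 = 2150 \sqrt{52} - 48337 = 2150 \cdot 2 \sqrt{13} - 48337 = 4300 \sqrt{13} - 48337 = -48337 + 4300 \sqrt{13}$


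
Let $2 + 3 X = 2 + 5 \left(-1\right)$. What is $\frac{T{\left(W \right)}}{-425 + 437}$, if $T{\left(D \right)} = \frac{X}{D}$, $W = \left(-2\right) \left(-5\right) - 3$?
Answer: $- \frac{5}{252} \approx -0.019841$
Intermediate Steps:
$W = 7$ ($W = 10 - 3 = 7$)
$X = - \frac{5}{3}$ ($X = - \frac{2}{3} + \frac{2 + 5 \left(-1\right)}{3} = - \frac{2}{3} + \frac{2 - 5}{3} = - \frac{2}{3} + \frac{1}{3} \left(-3\right) = - \frac{2}{3} - 1 = - \frac{5}{3} \approx -1.6667$)
$T{\left(D \right)} = - \frac{5}{3 D}$
$\frac{T{\left(W \right)}}{-425 + 437} = \frac{\left(- \frac{5}{3}\right) \frac{1}{7}}{-425 + 437} = \frac{\left(- \frac{5}{3}\right) \frac{1}{7}}{12} = \left(- \frac{5}{21}\right) \frac{1}{12} = - \frac{5}{252}$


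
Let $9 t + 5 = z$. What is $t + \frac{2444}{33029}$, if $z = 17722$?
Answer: $\frac{585196789}{297261} \approx 1968.6$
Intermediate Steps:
$t = \frac{17717}{9}$ ($t = - \frac{5}{9} + \frac{1}{9} \cdot 17722 = - \frac{5}{9} + \frac{17722}{9} = \frac{17717}{9} \approx 1968.6$)
$t + \frac{2444}{33029} = \frac{17717}{9} + \frac{2444}{33029} = \frac{585196789}{297261}$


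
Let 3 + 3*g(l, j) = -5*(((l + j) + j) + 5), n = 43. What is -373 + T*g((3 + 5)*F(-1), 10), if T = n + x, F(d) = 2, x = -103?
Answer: 3787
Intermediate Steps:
T = -60 (T = 43 - 103 = -60)
g(l, j) = -28/3 - 10*j/3 - 5*l/3 (g(l, j) = -1 + (-5*(((l + j) + j) + 5))/3 = -1 + (-5*(((j + l) + j) + 5))/3 = -1 + (-5*((l + 2*j) + 5))/3 = -1 + (-5*(5 + l + 2*j))/3 = -1 + (-25 - 10*j - 5*l)/3 = -1 + (-25/3 - 10*j/3 - 5*l/3) = -28/3 - 10*j/3 - 5*l/3)
-373 + T*g((3 + 5)*F(-1), 10) = -373 - 60*(-28/3 - 10/3*10 - 5*(3 + 5)*2/3) = -373 - 60*(-28/3 - 100/3 - 40*2/3) = -373 - 60*(-28/3 - 100/3 - 5/3*16) = -373 - 60*(-28/3 - 100/3 - 80/3) = -373 - 60*(-208/3) = -373 + 4160 = 3787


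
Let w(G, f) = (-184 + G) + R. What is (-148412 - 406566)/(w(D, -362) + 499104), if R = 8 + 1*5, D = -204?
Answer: -554978/498729 ≈ -1.1128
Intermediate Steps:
R = 13 (R = 8 + 5 = 13)
w(G, f) = -171 + G (w(G, f) = (-184 + G) + 13 = -171 + G)
(-148412 - 406566)/(w(D, -362) + 499104) = (-148412 - 406566)/((-171 - 204) + 499104) = -554978/(-375 + 499104) = -554978/498729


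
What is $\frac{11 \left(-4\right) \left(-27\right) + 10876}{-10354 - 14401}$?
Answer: $- \frac{12064}{24755} \approx -0.48734$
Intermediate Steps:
$\frac{11 \left(-4\right) \left(-27\right) + 10876}{-10354 - 14401} = \frac{\left(-44\right) \left(-27\right) + 10876}{-24755} = \left(1188 + 10876\right) \left(- \frac{1}{24755}\right) = 12064 \left(- \frac{1}{24755}\right) = - \frac{12064}{24755}$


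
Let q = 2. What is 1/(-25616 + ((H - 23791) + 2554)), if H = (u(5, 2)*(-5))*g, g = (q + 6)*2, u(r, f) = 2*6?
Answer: -1/47813 ≈ -2.0915e-5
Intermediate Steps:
u(r, f) = 12
g = 16 (g = (2 + 6)*2 = 8*2 = 16)
H = -960 (H = (12*(-5))*16 = -60*16 = -960)
1/(-25616 + ((H - 23791) + 2554)) = 1/(-25616 + ((-960 - 23791) + 2554)) = 1/(-25616 + (-24751 + 2554)) = 1/(-25616 - 22197) = 1/(-47813) = -1/47813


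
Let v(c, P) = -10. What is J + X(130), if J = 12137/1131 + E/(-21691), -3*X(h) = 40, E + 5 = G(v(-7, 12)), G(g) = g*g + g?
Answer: -21310916/8177507 ≈ -2.6060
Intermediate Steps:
G(g) = g + g**2 (G(g) = g**2 + g = g + g**2)
E = 85 (E = -5 - 10*(1 - 10) = -5 - 10*(-9) = -5 + 90 = 85)
X(h) = -40/3 (X(h) = -1/3*40 = -40/3)
J = 263167532/24532521 (J = 12137/1131 + 85/(-21691) = 12137*(1/1131) + 85*(-1/21691) = 12137/1131 - 85/21691 = 263167532/24532521 ≈ 10.727)
J + X(130) = 263167532/24532521 - 40/3 = -21310916/8177507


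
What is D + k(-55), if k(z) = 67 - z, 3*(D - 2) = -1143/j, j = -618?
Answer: 25671/206 ≈ 124.62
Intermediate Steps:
D = 539/206 (D = 2 + (-1143/(-618))/3 = 2 + (-1143*(-1/618))/3 = 2 + (⅓)*(381/206) = 2 + 127/206 = 539/206 ≈ 2.6165)
D + k(-55) = 539/206 + (67 - 1*(-55)) = 539/206 + (67 + 55) = 539/206 + 122 = 25671/206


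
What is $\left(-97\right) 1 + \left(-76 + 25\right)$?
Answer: $-148$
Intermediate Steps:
$\left(-97\right) 1 + \left(-76 + 25\right) = -97 - 51 = -148$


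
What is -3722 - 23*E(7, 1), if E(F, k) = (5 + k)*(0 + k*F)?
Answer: -4688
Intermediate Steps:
E(F, k) = F*k*(5 + k) (E(F, k) = (5 + k)*(0 + F*k) = (5 + k)*(F*k) = F*k*(5 + k))
-3722 - 23*E(7, 1) = -3722 - 161*(5 + 1) = -3722 - 161*6 = -3722 - 23*42 = -3722 - 966 = -4688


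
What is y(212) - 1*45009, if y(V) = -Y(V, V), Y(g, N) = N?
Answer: -45221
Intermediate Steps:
y(V) = -V
y(212) - 1*45009 = -1*212 - 1*45009 = -212 - 45009 = -45221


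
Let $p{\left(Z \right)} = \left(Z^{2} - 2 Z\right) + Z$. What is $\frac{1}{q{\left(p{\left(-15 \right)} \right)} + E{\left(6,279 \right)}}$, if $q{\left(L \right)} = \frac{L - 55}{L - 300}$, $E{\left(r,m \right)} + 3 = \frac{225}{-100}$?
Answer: $- \frac{3}{25} \approx -0.12$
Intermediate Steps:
$E{\left(r,m \right)} = - \frac{21}{4}$ ($E{\left(r,m \right)} = -3 + \frac{225}{-100} = -3 + 225 \left(- \frac{1}{100}\right) = -3 - \frac{9}{4} = - \frac{21}{4}$)
$p{\left(Z \right)} = Z^{2} - Z$
$q{\left(L \right)} = \frac{-55 + L}{-300 + L}$
$\frac{1}{q{\left(p{\left(-15 \right)} \right)} + E{\left(6,279 \right)}} = \frac{1}{\frac{-55 - 15 \left(-1 - 15\right)}{-300 - 15 \left(-1 - 15\right)} - \frac{21}{4}} = \frac{1}{\frac{-55 - -240}{-300 - -240} - \frac{21}{4}} = \frac{1}{\frac{-55 + 240}{-300 + 240} - \frac{21}{4}} = \frac{1}{\frac{1}{-60} \cdot 185 - \frac{21}{4}} = \frac{1}{\left(- \frac{1}{60}\right) 185 - \frac{21}{4}} = \frac{1}{- \frac{37}{12} - \frac{21}{4}} = \frac{1}{- \frac{25}{3}} = - \frac{3}{25}$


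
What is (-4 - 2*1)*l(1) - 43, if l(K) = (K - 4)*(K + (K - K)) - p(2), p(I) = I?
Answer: -13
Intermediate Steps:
l(K) = -2 + K*(-4 + K) (l(K) = (K - 4)*(K + (K - K)) - 1*2 = (-4 + K)*(K + 0) - 2 = (-4 + K)*K - 2 = K*(-4 + K) - 2 = -2 + K*(-4 + K))
(-4 - 2*1)*l(1) - 43 = (-4 - 2*1)*(-2 + 1² - 4*1) - 43 = (-4 - 2)*(-2 + 1 - 4) - 43 = -6*(-5) - 43 = 30 - 43 = -13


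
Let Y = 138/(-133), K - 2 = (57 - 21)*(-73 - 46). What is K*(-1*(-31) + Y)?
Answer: -17063770/133 ≈ -1.2830e+5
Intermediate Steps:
K = -4282 (K = 2 + (57 - 21)*(-73 - 46) = 2 + 36*(-119) = 2 - 4284 = -4282)
Y = -138/133 (Y = 138*(-1/133) = -138/133 ≈ -1.0376)
K*(-1*(-31) + Y) = -4282*(-1*(-31) - 138/133) = -4282*(31 - 138/133) = -4282*3985/133 = -17063770/133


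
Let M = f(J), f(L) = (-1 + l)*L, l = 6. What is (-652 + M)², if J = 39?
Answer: 208849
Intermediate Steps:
f(L) = 5*L (f(L) = (-1 + 6)*L = 5*L)
M = 195 (M = 5*39 = 195)
(-652 + M)² = (-652 + 195)² = (-457)² = 208849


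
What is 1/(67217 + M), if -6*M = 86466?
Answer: 1/52806 ≈ 1.8937e-5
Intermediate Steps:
M = -14411 (M = -⅙*86466 = -14411)
1/(67217 + M) = 1/(67217 - 14411) = 1/52806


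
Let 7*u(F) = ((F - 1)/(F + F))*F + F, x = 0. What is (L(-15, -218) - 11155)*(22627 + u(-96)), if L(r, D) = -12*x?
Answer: -3530434795/14 ≈ -2.5217e+8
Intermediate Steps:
L(r, D) = 0 (L(r, D) = -12*0 = 0)
u(F) = -1/14 + 3*F/14 (u(F) = (((F - 1)/(F + F))*F + F)/7 = (((-1 + F)/((2*F)))*F + F)/7 = (((-1 + F)*(1/(2*F)))*F + F)/7 = (((-1 + F)/(2*F))*F + F)/7 = ((-½ + F/2) + F)/7 = (-½ + 3*F/2)/7 = -1/14 + 3*F/14)
(L(-15, -218) - 11155)*(22627 + u(-96)) = (0 - 11155)*(22627 + (-1/14 + (3/14)*(-96))) = -11155*(22627 + (-1/14 - 144/7)) = -11155*(22627 - 289/14) = -11155*316489/14 = -3530434795/14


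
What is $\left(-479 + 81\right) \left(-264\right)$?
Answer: $105072$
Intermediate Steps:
$\left(-479 + 81\right) \left(-264\right) = \left(-398\right) \left(-264\right) = 105072$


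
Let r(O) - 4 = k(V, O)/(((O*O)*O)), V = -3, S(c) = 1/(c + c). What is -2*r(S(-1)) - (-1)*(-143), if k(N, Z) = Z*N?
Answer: -127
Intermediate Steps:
S(c) = 1/(2*c)
k(N, Z) = N*Z
r(O) = 4 - 3/O² (r(O) = 4 + (-3*O)/(((O*O)*O)) = 4 + (-3*O)/((O²*O)) = 4 + (-3*O)/(O³) = 4 + (-3*O)/O³ = 4 - 3/O²)
-2*r(S(-1)) - (-1)*(-143) = -2*(4 - 3/((½)/(-1))²) - (-1)*(-143) = -2*(4 - 3/((½)*(-1))²) - 1*143 = -2*(4 - 3/(-½)²) - 143 = -2*(4 - 3*4) - 143 = -2*(4 - 12) - 143 = -2*(-8) - 143 = 16 - 143 = -127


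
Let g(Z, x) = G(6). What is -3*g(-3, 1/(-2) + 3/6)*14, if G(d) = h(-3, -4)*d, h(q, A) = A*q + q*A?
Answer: -6048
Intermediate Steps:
h(q, A) = 2*A*q (h(q, A) = A*q + A*q = 2*A*q)
G(d) = 24*d (G(d) = (2*(-4)*(-3))*d = 24*d)
g(Z, x) = 144 (g(Z, x) = 24*6 = 144)
-3*g(-3, 1/(-2) + 3/6)*14 = -3*144*14 = -432*14 = -6048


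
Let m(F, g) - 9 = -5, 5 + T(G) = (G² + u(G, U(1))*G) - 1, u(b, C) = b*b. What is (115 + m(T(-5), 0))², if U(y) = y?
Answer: 14161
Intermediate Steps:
u(b, C) = b²
T(G) = -6 + G² + G³ (T(G) = -5 + ((G² + G²*G) - 1) = -5 + ((G² + G³) - 1) = -5 + (-1 + G² + G³) = -6 + G² + G³)
m(F, g) = 4 (m(F, g) = 9 - 5 = 4)
(115 + m(T(-5), 0))² = (115 + 4)² = 119² = 14161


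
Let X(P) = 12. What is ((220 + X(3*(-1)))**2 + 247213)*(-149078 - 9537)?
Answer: -47748983755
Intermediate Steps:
((220 + X(3*(-1)))**2 + 247213)*(-149078 - 9537) = ((220 + 12)**2 + 247213)*(-149078 - 9537) = (232**2 + 247213)*(-158615) = (53824 + 247213)*(-158615) = 301037*(-158615) = -47748983755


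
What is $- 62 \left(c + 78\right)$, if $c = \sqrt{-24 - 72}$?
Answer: $-4836 - 248 i \sqrt{6} \approx -4836.0 - 607.47 i$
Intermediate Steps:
$c = 4 i \sqrt{6}$ ($c = \sqrt{-96} = 4 i \sqrt{6} \approx 9.798 i$)
$- 62 \left(c + 78\right) = - 62 \left(4 i \sqrt{6} + 78\right) = - 62 \left(78 + 4 i \sqrt{6}\right) = -4836 - 248 i \sqrt{6}$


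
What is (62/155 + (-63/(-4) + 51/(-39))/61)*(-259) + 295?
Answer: 2063059/15860 ≈ 130.08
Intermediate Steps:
(62/155 + (-63/(-4) + 51/(-39))/61)*(-259) + 295 = (62*(1/155) + (-63*(-¼) + 51*(-1/39))*(1/61))*(-259) + 295 = (⅖ + (63/4 - 17/13)*(1/61))*(-259) + 295 = (⅖ + (751/52)*(1/61))*(-259) + 295 = (⅖ + 751/3172)*(-259) + 295 = (10099/15860)*(-259) + 295 = -2615641/15860 + 295 = 2063059/15860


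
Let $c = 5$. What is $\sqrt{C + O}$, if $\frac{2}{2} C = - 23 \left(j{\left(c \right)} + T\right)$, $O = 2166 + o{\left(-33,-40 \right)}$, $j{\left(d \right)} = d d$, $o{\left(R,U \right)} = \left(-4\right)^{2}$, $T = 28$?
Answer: $3 \sqrt{107} \approx 31.032$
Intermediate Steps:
$o{\left(R,U \right)} = 16$
$j{\left(d \right)} = d^{2}$
$O = 2182$ ($O = 2166 + 16 = 2182$)
$C = -1219$ ($C = - 23 \left(5^{2} + 28\right) = - 23 \left(25 + 28\right) = \left(-23\right) 53 = -1219$)
$\sqrt{C + O} = \sqrt{-1219 + 2182} = \sqrt{963} = 3 \sqrt{107}$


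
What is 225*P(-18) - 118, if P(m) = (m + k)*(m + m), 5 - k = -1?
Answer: 97082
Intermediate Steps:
k = 6 (k = 5 - 1*(-1) = 5 + 1 = 6)
P(m) = 2*m*(6 + m) (P(m) = (m + 6)*(m + m) = (6 + m)*(2*m) = 2*m*(6 + m))
225*P(-18) - 118 = 225*(2*(-18)*(6 - 18)) - 118 = 225*(2*(-18)*(-12)) - 118 = 225*432 - 118 = 97200 - 118 = 97082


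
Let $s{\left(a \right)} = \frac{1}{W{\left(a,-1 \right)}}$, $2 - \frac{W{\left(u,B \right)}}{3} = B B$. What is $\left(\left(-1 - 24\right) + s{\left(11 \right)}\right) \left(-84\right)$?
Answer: $2072$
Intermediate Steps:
$W{\left(u,B \right)} = 6 - 3 B^{2}$ ($W{\left(u,B \right)} = 6 - 3 B B = 6 - 3 B^{2}$)
$s{\left(a \right)} = \frac{1}{3}$ ($s{\left(a \right)} = \frac{1}{6 - 3 \left(-1\right)^{2}} = \frac{1}{6 - 3} = \frac{1}{3}$)
$\left(\left(-1 - 24\right) + s{\left(11 \right)}\right) \left(-84\right) = \left(\left(-1 - 24\right) + \frac{1}{3}\right) \left(-84\right) = \left(-25 + \frac{1}{3}\right) \left(-84\right) = \left(- \frac{74}{3}\right) \left(-84\right) = 2072$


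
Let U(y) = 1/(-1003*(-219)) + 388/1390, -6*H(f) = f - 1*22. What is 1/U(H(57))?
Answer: 152661615/42614153 ≈ 3.5824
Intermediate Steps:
H(f) = 11/3 - f/6 (H(f) = -(f - 1*22)/6 = -(f - 22)/6 = -(-22 + f)/6 = 11/3 - f/6)
U(y) = 42614153/152661615 (U(y) = -1/1003*(-1/219) + 388*(1/1390) = 1/219657 + 194/695 = 42614153/152661615)
1/U(H(57)) = 1/(42614153/152661615) = 152661615/42614153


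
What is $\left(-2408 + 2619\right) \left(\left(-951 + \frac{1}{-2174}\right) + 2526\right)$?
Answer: $\frac{722474339}{2174} \approx 3.3233 \cdot 10^{5}$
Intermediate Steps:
$\left(-2408 + 2619\right) \left(\left(-951 + \frac{1}{-2174}\right) + 2526\right) = 211 \left(\left(-951 - \frac{1}{2174}\right) + 2526\right) = 211 \left(- \frac{2067475}{2174} + 2526\right) = 211 \cdot \frac{3424049}{2174} = \frac{722474339}{2174}$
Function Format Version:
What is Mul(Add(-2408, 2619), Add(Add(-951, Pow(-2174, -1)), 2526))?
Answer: Rational(722474339, 2174) ≈ 3.3233e+5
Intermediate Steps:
Mul(Add(-2408, 2619), Add(Add(-951, Pow(-2174, -1)), 2526)) = Mul(211, Add(Add(-951, Rational(-1, 2174)), 2526)) = Mul(211, Add(Rational(-2067475, 2174), 2526)) = Mul(211, Rational(3424049, 2174)) = Rational(722474339, 2174)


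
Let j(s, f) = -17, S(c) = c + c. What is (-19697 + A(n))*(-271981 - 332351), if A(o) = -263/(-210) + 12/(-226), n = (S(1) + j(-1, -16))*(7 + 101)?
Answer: 47075584435422/3955 ≈ 1.1903e+10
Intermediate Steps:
S(c) = 2*c
n = -1620 (n = (2*1 - 17)*(7 + 101) = (2 - 17)*108 = -15*108 = -1620)
A(o) = 28459/23730 (A(o) = -263*(-1/210) + 12*(-1/226) = 263/210 - 6/113 = 28459/23730)
(-19697 + A(n))*(-271981 - 332351) = (-19697 + 28459/23730)*(-271981 - 332351) = -467381351/23730*(-604332) = 47075584435422/3955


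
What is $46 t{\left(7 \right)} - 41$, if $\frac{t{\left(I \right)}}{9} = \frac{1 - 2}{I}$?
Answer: $- \frac{701}{7} \approx -100.14$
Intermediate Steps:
$t{\left(I \right)} = - \frac{9}{I}$ ($t{\left(I \right)} = 9 \frac{1 - 2}{I} = 9 \left(- \frac{1}{I}\right) = - \frac{9}{I}$)
$46 t{\left(7 \right)} - 41 = 46 \left(- \frac{9}{7}\right) - 41 = - \frac{414}{7} - 41 = - \frac{701}{7}$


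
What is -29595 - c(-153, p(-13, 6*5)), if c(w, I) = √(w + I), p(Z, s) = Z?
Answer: -29595 - I*√166 ≈ -29595.0 - 12.884*I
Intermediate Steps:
c(w, I) = √(I + w)
-29595 - c(-153, p(-13, 6*5)) = -29595 - √(-13 - 153) = -29595 - √(-166) = -29595 - I*√166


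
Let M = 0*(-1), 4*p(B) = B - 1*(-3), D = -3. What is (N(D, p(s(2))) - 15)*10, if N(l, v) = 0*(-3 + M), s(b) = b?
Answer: -150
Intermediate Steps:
p(B) = ¾ + B/4 (p(B) = (B - 1*(-3))/4 = (B + 3)/4 = (3 + B)/4 = ¾ + B/4)
M = 0
N(l, v) = 0 (N(l, v) = 0*(-3 + 0) = 0*(-3) = 0)
(N(D, p(s(2))) - 15)*10 = (0 - 15)*10 = -15*10 = -150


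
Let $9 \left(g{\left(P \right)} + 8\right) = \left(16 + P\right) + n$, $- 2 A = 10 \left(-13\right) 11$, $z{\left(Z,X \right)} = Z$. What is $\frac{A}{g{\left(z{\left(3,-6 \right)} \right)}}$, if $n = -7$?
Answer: $- \frac{429}{4} \approx -107.25$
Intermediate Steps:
$A = 715$ ($A = - \frac{10 \left(-13\right) 11}{2} = - \frac{\left(-130\right) 11}{2} = \left(- \frac{1}{2}\right) \left(-1430\right) = 715$)
$g{\left(P \right)} = -7 + \frac{P}{9}$ ($g{\left(P \right)} = -8 + \frac{\left(16 + P\right) - 7}{9} = -8 + \frac{9 + P}{9} = -8 + \left(1 + \frac{P}{9}\right) = -7 + \frac{P}{9}$)
$\frac{A}{g{\left(z{\left(3,-6 \right)} \right)}} = \frac{715}{-7 + \frac{1}{9} \cdot 3} = \frac{715}{-7 + \frac{1}{3}} = \frac{715}{- \frac{20}{3}} = 715 \left(- \frac{3}{20}\right) = - \frac{429}{4}$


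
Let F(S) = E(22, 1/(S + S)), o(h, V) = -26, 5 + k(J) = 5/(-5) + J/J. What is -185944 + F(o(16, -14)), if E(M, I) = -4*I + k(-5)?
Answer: -2417336/13 ≈ -1.8595e+5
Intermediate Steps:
k(J) = -5 (k(J) = -5 + (5/(-5) + J/J) = -5 + (5*(-⅕) + 1) = -5 + (-1 + 1) = -5 + 0 = -5)
E(M, I) = -5 - 4*I (E(M, I) = -4*I - 5 = -5 - 4*I)
F(S) = -5 - 2/S (F(S) = -5 - 4/(S + S) = -5 - 4*1/(2*S) = -5 - 2/S)
-185944 + F(o(16, -14)) = -185944 + (-5 - 2/(-26)) = -185944 + (-5 - 2*(-1/26)) = -185944 + (-5 + 1/13) = -185944 - 64/13 = -2417336/13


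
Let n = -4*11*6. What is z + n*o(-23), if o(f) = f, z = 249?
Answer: 6321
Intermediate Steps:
n = -264 (n = -44*6 = -264)
z + n*o(-23) = 249 - 264*(-23) = 249 + 6072 = 6321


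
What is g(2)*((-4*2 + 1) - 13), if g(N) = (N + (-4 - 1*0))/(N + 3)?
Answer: 8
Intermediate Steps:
g(N) = (-4 + N)/(3 + N) (g(N) = (N + (-4 + 0))/(3 + N) = (N - 4)/(3 + N) = (-4 + N)/(3 + N))
g(2)*((-4*2 + 1) - 13) = ((-4 + 2)/(3 + 2))*((-4*2 + 1) - 13) = (-2/5)*((-8 + 1) - 13) = ((⅕)*(-2))*(-7 - 13) = -⅖*(-20) = 8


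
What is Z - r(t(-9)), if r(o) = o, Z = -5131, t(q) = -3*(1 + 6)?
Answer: -5110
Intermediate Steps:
t(q) = -21 (t(q) = -3*7 = -21)
Z - r(t(-9)) = -5131 - 1*(-21) = -5131 + 21 = -5110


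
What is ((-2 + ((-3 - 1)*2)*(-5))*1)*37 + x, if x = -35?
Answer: 1371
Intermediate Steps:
((-2 + ((-3 - 1)*2)*(-5))*1)*37 + x = ((-2 + ((-3 - 1)*2)*(-5))*1)*37 - 35 = ((-2 - 4*2*(-5))*1)*37 - 35 = ((-2 - 8*(-5))*1)*37 - 35 = ((-2 + 40)*1)*37 - 35 = (38*1)*37 - 35 = 38*37 - 35 = 1406 - 35 = 1371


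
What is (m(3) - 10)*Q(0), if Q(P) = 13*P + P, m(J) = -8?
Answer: 0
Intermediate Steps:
Q(P) = 14*P
(m(3) - 10)*Q(0) = (-8 - 10)*(14*0) = -18*0 = 0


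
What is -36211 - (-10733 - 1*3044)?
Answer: -22434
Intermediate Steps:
-36211 - (-10733 - 1*3044) = -36211 - (-10733 - 3044) = -36211 - 1*(-13777) = -36211 + 13777 = -22434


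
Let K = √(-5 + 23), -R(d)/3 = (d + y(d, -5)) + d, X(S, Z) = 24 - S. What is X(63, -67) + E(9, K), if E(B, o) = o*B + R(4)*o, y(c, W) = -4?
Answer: -39 - 9*√2 ≈ -51.728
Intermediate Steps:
R(d) = 12 - 6*d (R(d) = -3*((d - 4) + d) = -3*((-4 + d) + d) = -3*(-4 + 2*d) = 12 - 6*d)
K = 3*√2 (K = √18 = 3*√2 ≈ 4.2426)
E(B, o) = -12*o + B*o (E(B, o) = o*B + (12 - 6*4)*o = B*o + (12 - 24)*o = B*o - 12*o = -12*o + B*o)
X(63, -67) + E(9, K) = (24 - 1*63) + (3*√2)*(-12 + 9) = (24 - 63) + (3*√2)*(-3) = -39 - 9*√2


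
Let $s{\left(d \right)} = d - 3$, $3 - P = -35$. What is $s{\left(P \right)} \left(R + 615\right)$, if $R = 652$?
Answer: $44345$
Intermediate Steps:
$P = 38$ ($P = 3 - -35 = 3 + 35 = 38$)
$s{\left(d \right)} = -3 + d$ ($s{\left(d \right)} = d - 3 = -3 + d$)
$s{\left(P \right)} \left(R + 615\right) = \left(-3 + 38\right) \left(652 + 615\right) = 35 \cdot 1267 = 44345$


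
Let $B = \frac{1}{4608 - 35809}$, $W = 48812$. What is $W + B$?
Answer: $\frac{1522983211}{31201} \approx 48812.0$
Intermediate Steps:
$B = - \frac{1}{31201}$ ($B = \frac{1}{-31201} = - \frac{1}{31201} \approx -3.205 \cdot 10^{-5}$)
$W + B = 48812 - \frac{1}{31201} = \frac{1522983211}{31201}$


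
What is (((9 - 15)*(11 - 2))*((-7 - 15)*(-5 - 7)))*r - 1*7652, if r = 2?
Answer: -36164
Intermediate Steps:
(((9 - 15)*(11 - 2))*((-7 - 15)*(-5 - 7)))*r - 1*7652 = (((9 - 15)*(11 - 2))*((-7 - 15)*(-5 - 7)))*2 - 1*7652 = ((-6*9)*(-22*(-12)))*2 - 7652 = -54*264*2 - 7652 = -14256*2 - 7652 = -28512 - 7652 = -36164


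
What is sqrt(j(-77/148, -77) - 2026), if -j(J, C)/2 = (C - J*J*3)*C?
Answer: 3*I*sqrt(34094926)/148 ≈ 118.36*I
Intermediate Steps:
j(J, C) = -2*C*(C - 3*J**2) (j(J, C) = -2*(C - J*J*3)*C = -2*(C - J**2*3)*C = -2*(C - 3*J**2)*C = -2*C*(C - 3*J**2))
sqrt(j(-77/148, -77) - 2026) = sqrt(2*(-77)*(-1*(-77) + 3*(-77/148)**2) - 2026) = sqrt(2*(-77)*(77 + 3*(-77*1/148)**2) - 2026) = sqrt(2*(-77)*(77 + 3*(-77/148)**2) - 2026) = sqrt(2*(-77)*(77 + 3*(5929/21904)) - 2026) = sqrt(2*(-77)*(77 + 17787/21904) - 2026) = sqrt(2*(-77)*(1704395/21904) - 2026) = sqrt(-131238415/10952 - 2026) = sqrt(-153427167/10952) = 3*I*sqrt(34094926)/148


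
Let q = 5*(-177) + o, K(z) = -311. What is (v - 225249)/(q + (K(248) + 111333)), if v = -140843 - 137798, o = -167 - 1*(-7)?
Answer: -503890/109977 ≈ -4.5818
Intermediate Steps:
o = -160 (o = -167 + 7 = -160)
q = -1045 (q = 5*(-177) - 160 = -885 - 160 = -1045)
v = -278641
(v - 225249)/(q + (K(248) + 111333)) = (-278641 - 225249)/(-1045 + (-311 + 111333)) = -503890/(-1045 + 111022) = -503890/109977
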